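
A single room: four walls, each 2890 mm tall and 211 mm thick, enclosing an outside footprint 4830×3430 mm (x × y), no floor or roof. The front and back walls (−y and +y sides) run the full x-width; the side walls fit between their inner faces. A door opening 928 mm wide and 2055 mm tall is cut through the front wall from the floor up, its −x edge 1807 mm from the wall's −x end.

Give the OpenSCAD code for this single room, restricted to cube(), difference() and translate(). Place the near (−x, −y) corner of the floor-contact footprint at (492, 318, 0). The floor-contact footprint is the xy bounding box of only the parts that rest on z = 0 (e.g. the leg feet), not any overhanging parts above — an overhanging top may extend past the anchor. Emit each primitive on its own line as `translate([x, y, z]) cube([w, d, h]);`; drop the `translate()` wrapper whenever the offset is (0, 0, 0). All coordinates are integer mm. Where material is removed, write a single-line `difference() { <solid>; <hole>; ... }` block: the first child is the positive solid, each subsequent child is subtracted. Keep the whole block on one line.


difference() { translate([492, 318, 0]) cube([4830, 211, 2890]); translate([2299, 318, 0]) cube([928, 211, 2055]); }
translate([492, 3537, 0]) cube([4830, 211, 2890]);
translate([492, 529, 0]) cube([211, 3008, 2890]);
translate([5111, 529, 0]) cube([211, 3008, 2890]);


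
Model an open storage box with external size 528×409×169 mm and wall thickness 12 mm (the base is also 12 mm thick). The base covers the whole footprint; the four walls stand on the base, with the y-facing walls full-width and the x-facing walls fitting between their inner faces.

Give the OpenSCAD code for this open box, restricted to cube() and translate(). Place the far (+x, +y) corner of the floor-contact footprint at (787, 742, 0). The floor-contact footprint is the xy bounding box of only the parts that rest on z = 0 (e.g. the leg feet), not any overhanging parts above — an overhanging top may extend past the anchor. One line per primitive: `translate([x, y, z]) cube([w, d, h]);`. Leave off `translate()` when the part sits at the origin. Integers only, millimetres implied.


translate([259, 333, 0]) cube([528, 409, 12]);
translate([259, 333, 12]) cube([528, 12, 157]);
translate([259, 730, 12]) cube([528, 12, 157]);
translate([259, 345, 12]) cube([12, 385, 157]);
translate([775, 345, 12]) cube([12, 385, 157]);


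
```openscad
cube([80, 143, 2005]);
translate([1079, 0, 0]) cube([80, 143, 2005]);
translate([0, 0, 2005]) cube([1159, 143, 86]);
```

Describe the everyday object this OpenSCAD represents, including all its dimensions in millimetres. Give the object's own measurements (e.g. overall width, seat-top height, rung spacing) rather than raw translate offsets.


A door frame. The clear opening is 999 mm wide and 2005 mm high. Two 80 mm wide jambs, 143 mm deep, stand either side of the opening from the floor to the top of the opening. A 86 mm thick head sits across the top of both jambs, spanning the full outside width of the frame.


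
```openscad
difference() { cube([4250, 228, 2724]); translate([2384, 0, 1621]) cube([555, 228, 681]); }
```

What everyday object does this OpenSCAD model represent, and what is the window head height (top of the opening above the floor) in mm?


A wall with a window opening. The window head height is 2302 mm.

A wall with a rectangular opening subtracted — a window. Sill at z = 1621, opening 681 mm tall, so the head is at 1621 + 681 = 2302 mm.


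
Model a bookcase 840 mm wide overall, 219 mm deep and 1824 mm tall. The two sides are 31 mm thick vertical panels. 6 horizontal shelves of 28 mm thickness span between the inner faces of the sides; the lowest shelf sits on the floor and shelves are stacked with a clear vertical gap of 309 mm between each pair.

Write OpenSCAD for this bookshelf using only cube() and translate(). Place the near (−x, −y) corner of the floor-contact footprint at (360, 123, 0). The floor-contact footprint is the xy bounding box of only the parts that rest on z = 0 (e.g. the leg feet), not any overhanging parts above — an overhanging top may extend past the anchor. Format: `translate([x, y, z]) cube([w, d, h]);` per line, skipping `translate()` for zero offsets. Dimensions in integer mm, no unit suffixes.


translate([360, 123, 0]) cube([31, 219, 1824]);
translate([1169, 123, 0]) cube([31, 219, 1824]);
translate([391, 123, 0]) cube([778, 219, 28]);
translate([391, 123, 337]) cube([778, 219, 28]);
translate([391, 123, 674]) cube([778, 219, 28]);
translate([391, 123, 1011]) cube([778, 219, 28]);
translate([391, 123, 1348]) cube([778, 219, 28]);
translate([391, 123, 1685]) cube([778, 219, 28]);


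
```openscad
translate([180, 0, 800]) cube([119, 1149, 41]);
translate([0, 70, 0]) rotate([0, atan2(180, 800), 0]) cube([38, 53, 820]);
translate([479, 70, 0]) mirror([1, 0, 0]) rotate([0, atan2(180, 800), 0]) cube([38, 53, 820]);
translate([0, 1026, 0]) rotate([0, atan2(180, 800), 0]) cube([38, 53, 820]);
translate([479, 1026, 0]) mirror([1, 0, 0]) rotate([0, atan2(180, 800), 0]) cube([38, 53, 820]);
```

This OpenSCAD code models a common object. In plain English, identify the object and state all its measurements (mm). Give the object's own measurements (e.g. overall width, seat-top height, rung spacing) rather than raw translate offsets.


A sawhorse. A 119×1149×41 mm beam (x, y, z) sits on two A-frame leg pairs. Each pair is two raked legs of 38×53 mm section (53 mm along y) splaying symmetrically in x. Each leg rises 800 mm vertically over 180 mm of horizontal reach and is 820 mm long along its own axis. Every leg's outer bottom edge rests on the floor and its outer top edge meets a bottom edge of the beam — the left legs (tilting toward +x) meet the beam's −x bottom edge, the right legs (their mirror images, tilting toward −x) meet its +x bottom edge — so the leg tops tuck under the beam, the beam's underside is 800 mm above the floor, and the feet are 479 mm apart outside-to-outside with the beam centred between them. The two leg pairs are set in 70 mm from either end of the beam.


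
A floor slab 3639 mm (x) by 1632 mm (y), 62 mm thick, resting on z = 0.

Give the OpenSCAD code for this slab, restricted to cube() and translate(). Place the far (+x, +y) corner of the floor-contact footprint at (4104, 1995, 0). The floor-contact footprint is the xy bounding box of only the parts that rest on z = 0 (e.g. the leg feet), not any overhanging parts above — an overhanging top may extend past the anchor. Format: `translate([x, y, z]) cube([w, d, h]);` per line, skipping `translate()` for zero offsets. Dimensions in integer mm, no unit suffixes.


translate([465, 363, 0]) cube([3639, 1632, 62]);


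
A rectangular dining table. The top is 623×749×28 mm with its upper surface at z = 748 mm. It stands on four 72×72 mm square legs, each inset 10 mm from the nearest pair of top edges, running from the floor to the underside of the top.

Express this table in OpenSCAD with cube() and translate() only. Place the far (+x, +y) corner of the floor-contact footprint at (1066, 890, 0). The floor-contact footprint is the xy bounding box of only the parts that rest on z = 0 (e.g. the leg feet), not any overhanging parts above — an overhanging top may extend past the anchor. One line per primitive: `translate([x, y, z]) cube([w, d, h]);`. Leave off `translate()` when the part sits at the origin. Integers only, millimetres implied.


// leg_h = 748 - 28 = 720
translate([453, 151, 720]) cube([623, 749, 28]);
translate([463, 161, 0]) cube([72, 72, 720]);
translate([994, 161, 0]) cube([72, 72, 720]);
translate([463, 818, 0]) cube([72, 72, 720]);
translate([994, 818, 0]) cube([72, 72, 720]);


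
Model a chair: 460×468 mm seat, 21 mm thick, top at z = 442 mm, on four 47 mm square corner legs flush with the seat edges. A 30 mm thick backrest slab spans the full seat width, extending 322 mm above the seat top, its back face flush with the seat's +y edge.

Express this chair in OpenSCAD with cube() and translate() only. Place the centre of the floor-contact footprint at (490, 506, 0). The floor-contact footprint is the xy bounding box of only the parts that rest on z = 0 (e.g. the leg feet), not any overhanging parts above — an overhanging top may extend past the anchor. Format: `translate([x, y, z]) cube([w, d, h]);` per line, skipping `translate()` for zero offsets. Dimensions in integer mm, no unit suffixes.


translate([260, 272, 421]) cube([460, 468, 21]);
translate([260, 272, 0]) cube([47, 47, 421]);
translate([673, 272, 0]) cube([47, 47, 421]);
translate([260, 693, 0]) cube([47, 47, 421]);
translate([673, 693, 0]) cube([47, 47, 421]);
translate([260, 710, 442]) cube([460, 30, 322]);


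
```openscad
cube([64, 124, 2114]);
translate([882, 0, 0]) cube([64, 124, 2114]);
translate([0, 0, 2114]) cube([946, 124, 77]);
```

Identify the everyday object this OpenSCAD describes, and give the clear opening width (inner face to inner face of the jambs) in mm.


A door frame. The clear opening width is 818 mm.

Two 2114 mm tall posts with a header on top — a door frame. The left jamb is 64 mm wide at x = 0; the right jamb starts at x = 882. The clear opening is 882 − 64 = 818 mm.


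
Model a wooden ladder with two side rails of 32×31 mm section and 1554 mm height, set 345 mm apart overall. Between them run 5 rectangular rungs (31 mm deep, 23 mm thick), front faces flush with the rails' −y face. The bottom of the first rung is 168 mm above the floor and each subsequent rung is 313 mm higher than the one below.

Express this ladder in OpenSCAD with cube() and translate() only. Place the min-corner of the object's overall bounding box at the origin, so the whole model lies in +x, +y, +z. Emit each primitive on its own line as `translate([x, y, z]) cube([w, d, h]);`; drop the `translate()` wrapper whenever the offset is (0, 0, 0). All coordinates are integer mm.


// rung span = 345 - 2*32 = 281
// rung[k] z = 168 + k*313
cube([32, 31, 1554]);
translate([313, 0, 0]) cube([32, 31, 1554]);
translate([32, 0, 168]) cube([281, 31, 23]);
translate([32, 0, 481]) cube([281, 31, 23]);
translate([32, 0, 794]) cube([281, 31, 23]);
translate([32, 0, 1107]) cube([281, 31, 23]);
translate([32, 0, 1420]) cube([281, 31, 23]);


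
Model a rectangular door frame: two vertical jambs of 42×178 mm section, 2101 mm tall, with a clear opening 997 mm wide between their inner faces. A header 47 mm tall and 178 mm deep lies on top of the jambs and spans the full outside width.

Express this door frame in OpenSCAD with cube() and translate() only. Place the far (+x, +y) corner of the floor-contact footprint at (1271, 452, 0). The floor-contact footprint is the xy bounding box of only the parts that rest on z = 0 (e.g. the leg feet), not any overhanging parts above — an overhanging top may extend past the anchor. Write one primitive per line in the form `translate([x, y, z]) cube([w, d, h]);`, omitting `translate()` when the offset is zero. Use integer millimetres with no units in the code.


translate([190, 274, 0]) cube([42, 178, 2101]);
translate([1229, 274, 0]) cube([42, 178, 2101]);
translate([190, 274, 2101]) cube([1081, 178, 47]);


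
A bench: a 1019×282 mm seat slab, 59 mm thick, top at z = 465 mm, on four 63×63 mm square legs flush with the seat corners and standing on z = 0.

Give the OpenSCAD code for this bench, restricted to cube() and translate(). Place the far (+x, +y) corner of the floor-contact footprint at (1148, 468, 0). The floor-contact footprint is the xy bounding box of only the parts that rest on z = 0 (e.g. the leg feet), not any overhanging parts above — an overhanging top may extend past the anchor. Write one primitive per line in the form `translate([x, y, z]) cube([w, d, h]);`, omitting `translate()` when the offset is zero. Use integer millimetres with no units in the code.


translate([129, 186, 406]) cube([1019, 282, 59]);
translate([129, 186, 0]) cube([63, 63, 406]);
translate([129, 405, 0]) cube([63, 63, 406]);
translate([1085, 186, 0]) cube([63, 63, 406]);
translate([1085, 405, 0]) cube([63, 63, 406]);


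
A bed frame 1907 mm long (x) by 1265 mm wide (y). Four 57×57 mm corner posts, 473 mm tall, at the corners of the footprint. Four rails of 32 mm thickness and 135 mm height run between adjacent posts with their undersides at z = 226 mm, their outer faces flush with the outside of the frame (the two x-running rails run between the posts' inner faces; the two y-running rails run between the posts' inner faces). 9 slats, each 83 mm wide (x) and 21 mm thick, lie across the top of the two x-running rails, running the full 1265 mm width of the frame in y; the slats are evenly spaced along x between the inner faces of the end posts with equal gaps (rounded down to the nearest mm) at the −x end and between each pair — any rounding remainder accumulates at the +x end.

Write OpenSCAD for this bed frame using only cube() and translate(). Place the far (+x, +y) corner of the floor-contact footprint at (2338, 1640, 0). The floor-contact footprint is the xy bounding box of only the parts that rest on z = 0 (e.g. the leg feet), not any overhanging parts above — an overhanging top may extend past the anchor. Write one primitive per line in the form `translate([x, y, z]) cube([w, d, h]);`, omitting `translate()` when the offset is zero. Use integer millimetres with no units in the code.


// slat z = rail_z + rail_h = 226 + 135 = 361
// slat gap = ⌊(1793 − 9·83) / 10⌋ = 104
translate([431, 375, 0]) cube([57, 57, 473]);
translate([431, 1583, 0]) cube([57, 57, 473]);
translate([2281, 375, 0]) cube([57, 57, 473]);
translate([2281, 1583, 0]) cube([57, 57, 473]);
translate([488, 375, 226]) cube([1793, 32, 135]);
translate([488, 1608, 226]) cube([1793, 32, 135]);
translate([431, 432, 226]) cube([32, 1151, 135]);
translate([2306, 432, 226]) cube([32, 1151, 135]);
translate([592, 375, 361]) cube([83, 1265, 21]);
translate([779, 375, 361]) cube([83, 1265, 21]);
translate([966, 375, 361]) cube([83, 1265, 21]);
translate([1153, 375, 361]) cube([83, 1265, 21]);
translate([1340, 375, 361]) cube([83, 1265, 21]);
translate([1527, 375, 361]) cube([83, 1265, 21]);
translate([1714, 375, 361]) cube([83, 1265, 21]);
translate([1901, 375, 361]) cube([83, 1265, 21]);
translate([2088, 375, 361]) cube([83, 1265, 21]);


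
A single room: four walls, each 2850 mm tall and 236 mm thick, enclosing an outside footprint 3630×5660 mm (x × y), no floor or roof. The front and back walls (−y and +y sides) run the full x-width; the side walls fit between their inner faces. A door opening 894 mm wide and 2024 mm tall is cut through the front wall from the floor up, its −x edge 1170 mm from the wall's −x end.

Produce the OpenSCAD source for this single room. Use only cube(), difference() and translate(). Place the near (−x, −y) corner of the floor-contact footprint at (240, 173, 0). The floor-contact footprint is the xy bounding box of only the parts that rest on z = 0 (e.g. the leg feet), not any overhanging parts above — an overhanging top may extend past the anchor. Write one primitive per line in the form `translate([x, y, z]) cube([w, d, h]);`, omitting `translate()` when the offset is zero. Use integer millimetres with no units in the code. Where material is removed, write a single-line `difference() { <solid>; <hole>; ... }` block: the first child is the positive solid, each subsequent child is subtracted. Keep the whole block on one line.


difference() { translate([240, 173, 0]) cube([3630, 236, 2850]); translate([1410, 173, 0]) cube([894, 236, 2024]); }
translate([240, 5597, 0]) cube([3630, 236, 2850]);
translate([240, 409, 0]) cube([236, 5188, 2850]);
translate([3634, 409, 0]) cube([236, 5188, 2850]);


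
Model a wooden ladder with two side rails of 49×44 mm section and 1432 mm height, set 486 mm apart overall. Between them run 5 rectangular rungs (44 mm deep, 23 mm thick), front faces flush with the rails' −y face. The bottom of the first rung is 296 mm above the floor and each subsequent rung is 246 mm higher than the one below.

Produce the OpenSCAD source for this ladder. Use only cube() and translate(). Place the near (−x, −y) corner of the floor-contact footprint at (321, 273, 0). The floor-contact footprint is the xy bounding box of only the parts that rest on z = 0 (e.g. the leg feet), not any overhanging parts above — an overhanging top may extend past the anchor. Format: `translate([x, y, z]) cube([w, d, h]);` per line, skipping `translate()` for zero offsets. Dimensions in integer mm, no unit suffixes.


translate([321, 273, 0]) cube([49, 44, 1432]);
translate([758, 273, 0]) cube([49, 44, 1432]);
translate([370, 273, 296]) cube([388, 44, 23]);
translate([370, 273, 542]) cube([388, 44, 23]);
translate([370, 273, 788]) cube([388, 44, 23]);
translate([370, 273, 1034]) cube([388, 44, 23]);
translate([370, 273, 1280]) cube([388, 44, 23]);


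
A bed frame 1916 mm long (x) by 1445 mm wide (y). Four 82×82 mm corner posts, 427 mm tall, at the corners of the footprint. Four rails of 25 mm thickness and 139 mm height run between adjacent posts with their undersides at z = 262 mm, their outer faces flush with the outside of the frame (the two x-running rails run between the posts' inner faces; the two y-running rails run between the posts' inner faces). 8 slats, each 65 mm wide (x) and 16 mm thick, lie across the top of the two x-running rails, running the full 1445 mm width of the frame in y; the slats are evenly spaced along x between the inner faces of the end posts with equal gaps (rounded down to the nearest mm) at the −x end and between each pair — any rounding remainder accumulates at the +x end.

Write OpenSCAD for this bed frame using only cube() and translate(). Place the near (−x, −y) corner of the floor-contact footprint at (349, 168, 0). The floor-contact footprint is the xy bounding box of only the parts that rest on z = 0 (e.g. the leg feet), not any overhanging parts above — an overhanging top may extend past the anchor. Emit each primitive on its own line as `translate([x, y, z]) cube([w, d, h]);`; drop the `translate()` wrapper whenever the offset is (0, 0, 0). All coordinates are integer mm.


translate([349, 168, 0]) cube([82, 82, 427]);
translate([349, 1531, 0]) cube([82, 82, 427]);
translate([2183, 168, 0]) cube([82, 82, 427]);
translate([2183, 1531, 0]) cube([82, 82, 427]);
translate([431, 168, 262]) cube([1752, 25, 139]);
translate([431, 1588, 262]) cube([1752, 25, 139]);
translate([349, 250, 262]) cube([25, 1281, 139]);
translate([2240, 250, 262]) cube([25, 1281, 139]);
translate([567, 168, 401]) cube([65, 1445, 16]);
translate([768, 168, 401]) cube([65, 1445, 16]);
translate([969, 168, 401]) cube([65, 1445, 16]);
translate([1170, 168, 401]) cube([65, 1445, 16]);
translate([1371, 168, 401]) cube([65, 1445, 16]);
translate([1572, 168, 401]) cube([65, 1445, 16]);
translate([1773, 168, 401]) cube([65, 1445, 16]);
translate([1974, 168, 401]) cube([65, 1445, 16]);


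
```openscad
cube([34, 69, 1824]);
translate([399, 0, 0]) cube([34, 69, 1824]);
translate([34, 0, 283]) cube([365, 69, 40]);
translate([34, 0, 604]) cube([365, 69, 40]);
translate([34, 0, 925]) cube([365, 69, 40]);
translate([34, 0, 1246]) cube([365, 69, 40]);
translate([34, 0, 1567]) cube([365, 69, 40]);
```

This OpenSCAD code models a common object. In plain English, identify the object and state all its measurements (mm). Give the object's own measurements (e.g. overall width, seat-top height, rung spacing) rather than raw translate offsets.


A straight ladder. Two 34×69 mm vertical rails, 1824 mm tall, stand 433 mm apart (outside-to-outside) with their front faces coplanar on the −y side. 5 rungs, each 69 mm deep and 40 mm tall, span between the inner faces of the rails, front faces flush with the rails. The lowest rung's underside is at z = 283 mm and rungs are spaced 321 mm apart (underside to underside).


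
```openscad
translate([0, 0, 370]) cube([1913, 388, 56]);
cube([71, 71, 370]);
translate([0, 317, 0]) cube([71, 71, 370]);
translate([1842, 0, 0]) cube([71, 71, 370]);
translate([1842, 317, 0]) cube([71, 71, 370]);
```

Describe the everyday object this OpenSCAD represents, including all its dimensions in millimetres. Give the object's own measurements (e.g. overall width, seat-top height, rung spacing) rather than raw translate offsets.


A bench: a 1913×388 mm seat slab, 56 mm thick, top at z = 426 mm, on four 71×71 mm square legs flush with the seat corners and standing on z = 0.


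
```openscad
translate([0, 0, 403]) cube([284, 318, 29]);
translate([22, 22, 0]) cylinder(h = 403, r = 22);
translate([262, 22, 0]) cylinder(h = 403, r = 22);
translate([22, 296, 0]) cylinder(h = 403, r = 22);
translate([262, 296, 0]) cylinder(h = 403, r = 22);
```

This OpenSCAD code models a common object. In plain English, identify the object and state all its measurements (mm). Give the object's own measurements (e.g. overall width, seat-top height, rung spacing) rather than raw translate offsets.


A four-legged stool. The seat is a 284×318×29 mm slab whose top surface is at z = 432 mm; four round legs, each 44 mm in diameter, run from the floor (z = 0) to the underside of the seat, each leg's axis is inset half a diameter from the nearest pair of seat edges (so the leg's bounding box is flush with the corner).


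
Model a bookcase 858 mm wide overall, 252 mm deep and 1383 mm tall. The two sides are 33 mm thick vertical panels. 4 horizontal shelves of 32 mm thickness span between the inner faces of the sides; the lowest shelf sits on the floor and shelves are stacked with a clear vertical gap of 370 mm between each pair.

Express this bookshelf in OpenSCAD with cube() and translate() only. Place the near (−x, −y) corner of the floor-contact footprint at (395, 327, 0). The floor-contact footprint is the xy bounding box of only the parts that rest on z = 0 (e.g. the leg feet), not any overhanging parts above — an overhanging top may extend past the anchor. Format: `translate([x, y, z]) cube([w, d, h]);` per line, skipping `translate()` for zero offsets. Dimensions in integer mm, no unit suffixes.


translate([395, 327, 0]) cube([33, 252, 1383]);
translate([1220, 327, 0]) cube([33, 252, 1383]);
translate([428, 327, 0]) cube([792, 252, 32]);
translate([428, 327, 402]) cube([792, 252, 32]);
translate([428, 327, 804]) cube([792, 252, 32]);
translate([428, 327, 1206]) cube([792, 252, 32]);


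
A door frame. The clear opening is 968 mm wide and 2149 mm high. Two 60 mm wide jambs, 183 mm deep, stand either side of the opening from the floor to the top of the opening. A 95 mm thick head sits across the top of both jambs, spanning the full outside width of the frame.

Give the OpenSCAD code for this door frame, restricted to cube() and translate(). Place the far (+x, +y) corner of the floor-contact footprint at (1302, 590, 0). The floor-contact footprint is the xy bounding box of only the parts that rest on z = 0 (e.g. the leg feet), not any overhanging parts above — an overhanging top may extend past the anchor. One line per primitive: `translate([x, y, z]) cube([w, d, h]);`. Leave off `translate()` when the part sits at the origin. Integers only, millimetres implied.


translate([214, 407, 0]) cube([60, 183, 2149]);
translate([1242, 407, 0]) cube([60, 183, 2149]);
translate([214, 407, 2149]) cube([1088, 183, 95]);


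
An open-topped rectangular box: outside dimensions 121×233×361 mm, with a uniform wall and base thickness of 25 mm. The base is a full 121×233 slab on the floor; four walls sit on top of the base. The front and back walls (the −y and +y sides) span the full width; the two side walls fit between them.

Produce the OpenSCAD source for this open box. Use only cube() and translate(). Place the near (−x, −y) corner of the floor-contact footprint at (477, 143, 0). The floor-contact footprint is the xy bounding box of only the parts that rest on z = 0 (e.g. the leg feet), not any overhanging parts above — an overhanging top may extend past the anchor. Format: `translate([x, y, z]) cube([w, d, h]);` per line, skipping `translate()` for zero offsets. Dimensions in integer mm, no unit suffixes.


translate([477, 143, 0]) cube([121, 233, 25]);
translate([477, 143, 25]) cube([121, 25, 336]);
translate([477, 351, 25]) cube([121, 25, 336]);
translate([477, 168, 25]) cube([25, 183, 336]);
translate([573, 168, 25]) cube([25, 183, 336]);


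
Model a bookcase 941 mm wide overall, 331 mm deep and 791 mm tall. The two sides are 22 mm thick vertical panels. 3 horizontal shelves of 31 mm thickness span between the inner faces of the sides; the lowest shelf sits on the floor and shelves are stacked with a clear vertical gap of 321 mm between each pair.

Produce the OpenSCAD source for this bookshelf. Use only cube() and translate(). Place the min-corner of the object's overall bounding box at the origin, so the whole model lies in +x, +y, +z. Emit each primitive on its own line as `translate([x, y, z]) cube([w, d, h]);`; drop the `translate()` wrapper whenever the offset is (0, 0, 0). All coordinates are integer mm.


cube([22, 331, 791]);
translate([919, 0, 0]) cube([22, 331, 791]);
translate([22, 0, 0]) cube([897, 331, 31]);
translate([22, 0, 352]) cube([897, 331, 31]);
translate([22, 0, 704]) cube([897, 331, 31]);


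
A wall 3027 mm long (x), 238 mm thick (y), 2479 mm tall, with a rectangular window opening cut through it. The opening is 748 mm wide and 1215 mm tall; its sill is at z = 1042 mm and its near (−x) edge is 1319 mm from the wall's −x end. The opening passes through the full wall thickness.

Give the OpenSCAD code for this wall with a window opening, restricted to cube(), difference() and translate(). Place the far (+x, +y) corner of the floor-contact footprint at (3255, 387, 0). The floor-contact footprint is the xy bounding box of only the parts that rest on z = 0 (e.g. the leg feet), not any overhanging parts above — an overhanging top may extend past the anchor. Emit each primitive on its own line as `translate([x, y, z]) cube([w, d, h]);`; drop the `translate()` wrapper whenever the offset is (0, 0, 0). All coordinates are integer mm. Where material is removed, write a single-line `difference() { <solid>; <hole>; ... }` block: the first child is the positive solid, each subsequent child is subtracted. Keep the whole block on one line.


difference() { translate([228, 149, 0]) cube([3027, 238, 2479]); translate([1547, 149, 1042]) cube([748, 238, 1215]); }


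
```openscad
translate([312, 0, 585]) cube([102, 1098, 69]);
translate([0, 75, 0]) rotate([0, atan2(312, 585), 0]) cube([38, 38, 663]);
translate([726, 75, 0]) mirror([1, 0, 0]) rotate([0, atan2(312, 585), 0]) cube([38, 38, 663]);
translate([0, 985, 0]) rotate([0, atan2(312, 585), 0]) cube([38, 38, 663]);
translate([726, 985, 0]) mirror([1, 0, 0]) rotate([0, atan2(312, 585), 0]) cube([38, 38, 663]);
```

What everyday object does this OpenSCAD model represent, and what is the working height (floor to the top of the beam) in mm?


A sawhorse. The overall height is 654 mm.

A beam across two mirrored pairs of raked legs — a sawhorse. The beam's underside is at z = 585 (matching the legs' vertical rise in atan2(312, 585)) and the beam is 69 mm tall, so its top is at 585 + 69 = 654 mm. The raked legs top out at the beam's underside, so that is the highest point.


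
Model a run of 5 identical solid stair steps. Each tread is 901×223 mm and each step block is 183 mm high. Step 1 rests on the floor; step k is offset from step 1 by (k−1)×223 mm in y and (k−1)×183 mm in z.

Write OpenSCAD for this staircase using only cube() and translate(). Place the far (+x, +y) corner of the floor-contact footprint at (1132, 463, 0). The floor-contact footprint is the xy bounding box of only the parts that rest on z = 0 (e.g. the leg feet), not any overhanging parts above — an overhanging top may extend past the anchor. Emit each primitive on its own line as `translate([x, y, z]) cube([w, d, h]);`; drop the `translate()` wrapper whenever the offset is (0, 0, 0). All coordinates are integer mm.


translate([231, 240, 0]) cube([901, 223, 183]);
translate([231, 463, 183]) cube([901, 223, 183]);
translate([231, 686, 366]) cube([901, 223, 183]);
translate([231, 909, 549]) cube([901, 223, 183]);
translate([231, 1132, 732]) cube([901, 223, 183]);


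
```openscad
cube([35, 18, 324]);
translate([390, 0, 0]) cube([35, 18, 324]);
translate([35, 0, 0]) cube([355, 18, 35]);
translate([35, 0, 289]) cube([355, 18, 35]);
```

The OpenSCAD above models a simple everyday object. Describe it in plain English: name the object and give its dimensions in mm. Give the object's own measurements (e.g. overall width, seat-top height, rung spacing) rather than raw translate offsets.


A rectangular picture frame lying in the x–z plane (depth along y). The opening is 355 mm wide (x) by 254 mm tall (z), surrounded by a border 35 mm wide on all four sides. The frame is 18 mm deep and is made of two full-height vertical stiles with two horizontal rails fitted between them.


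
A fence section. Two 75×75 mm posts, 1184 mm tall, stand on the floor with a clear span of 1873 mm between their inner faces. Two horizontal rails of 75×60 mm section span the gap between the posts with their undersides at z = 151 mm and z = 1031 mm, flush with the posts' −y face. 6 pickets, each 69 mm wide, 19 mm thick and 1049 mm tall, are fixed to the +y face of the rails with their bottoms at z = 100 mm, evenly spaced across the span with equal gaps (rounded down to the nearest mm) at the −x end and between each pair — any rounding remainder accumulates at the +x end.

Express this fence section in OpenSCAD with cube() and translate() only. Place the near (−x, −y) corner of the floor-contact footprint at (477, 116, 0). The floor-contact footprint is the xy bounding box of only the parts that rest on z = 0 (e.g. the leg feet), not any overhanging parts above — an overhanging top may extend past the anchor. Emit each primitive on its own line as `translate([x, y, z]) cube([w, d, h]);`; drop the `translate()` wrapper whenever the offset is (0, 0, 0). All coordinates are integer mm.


translate([477, 116, 0]) cube([75, 75, 1184]);
translate([2425, 116, 0]) cube([75, 75, 1184]);
translate([552, 116, 151]) cube([1873, 75, 60]);
translate([552, 116, 1031]) cube([1873, 75, 60]);
translate([760, 191, 100]) cube([69, 19, 1049]);
translate([1037, 191, 100]) cube([69, 19, 1049]);
translate([1314, 191, 100]) cube([69, 19, 1049]);
translate([1591, 191, 100]) cube([69, 19, 1049]);
translate([1868, 191, 100]) cube([69, 19, 1049]);
translate([2145, 191, 100]) cube([69, 19, 1049]);


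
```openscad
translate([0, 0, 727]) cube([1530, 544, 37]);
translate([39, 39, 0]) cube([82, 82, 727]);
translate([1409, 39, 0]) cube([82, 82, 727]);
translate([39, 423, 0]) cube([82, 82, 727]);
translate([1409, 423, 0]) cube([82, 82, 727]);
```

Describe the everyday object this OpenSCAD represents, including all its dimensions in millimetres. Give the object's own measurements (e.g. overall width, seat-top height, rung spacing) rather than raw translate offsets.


A rectangular dining table. The top is 1530×544×37 mm with its upper surface at z = 764 mm. It stands on four 82×82 mm square legs, each inset 39 mm from the nearest pair of top edges, running from the floor to the underside of the top.


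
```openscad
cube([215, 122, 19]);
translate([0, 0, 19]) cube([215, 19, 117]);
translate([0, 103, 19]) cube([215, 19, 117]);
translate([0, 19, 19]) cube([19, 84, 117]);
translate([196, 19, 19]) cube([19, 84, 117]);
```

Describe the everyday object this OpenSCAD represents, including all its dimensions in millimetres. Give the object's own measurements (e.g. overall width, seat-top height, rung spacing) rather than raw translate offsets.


An open-topped rectangular box: outside dimensions 215×122×136 mm, with a uniform wall and base thickness of 19 mm. The base is a full 215×122 slab on the floor; four walls sit on top of the base. The front and back walls (the −y and +y sides) span the full width; the two side walls fit between them.


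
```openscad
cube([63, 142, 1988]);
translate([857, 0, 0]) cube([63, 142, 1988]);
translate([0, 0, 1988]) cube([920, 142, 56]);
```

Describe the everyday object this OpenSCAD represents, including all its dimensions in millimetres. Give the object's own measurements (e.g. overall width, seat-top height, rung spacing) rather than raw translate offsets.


A door frame. The clear opening is 794 mm wide and 1988 mm high. Two 63 mm wide jambs, 142 mm deep, stand either side of the opening from the floor to the top of the opening. A 56 mm thick head sits across the top of both jambs, spanning the full outside width of the frame.


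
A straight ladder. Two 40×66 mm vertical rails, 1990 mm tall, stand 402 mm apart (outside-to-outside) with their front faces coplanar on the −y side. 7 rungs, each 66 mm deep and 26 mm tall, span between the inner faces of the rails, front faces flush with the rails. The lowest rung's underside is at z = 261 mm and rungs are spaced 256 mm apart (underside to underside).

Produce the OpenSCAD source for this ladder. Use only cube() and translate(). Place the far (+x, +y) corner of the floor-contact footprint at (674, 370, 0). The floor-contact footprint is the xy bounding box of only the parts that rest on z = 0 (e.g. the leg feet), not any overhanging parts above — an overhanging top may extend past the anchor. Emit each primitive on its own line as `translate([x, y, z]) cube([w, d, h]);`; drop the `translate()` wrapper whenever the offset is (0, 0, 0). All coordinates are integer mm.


translate([272, 304, 0]) cube([40, 66, 1990]);
translate([634, 304, 0]) cube([40, 66, 1990]);
translate([312, 304, 261]) cube([322, 66, 26]);
translate([312, 304, 517]) cube([322, 66, 26]);
translate([312, 304, 773]) cube([322, 66, 26]);
translate([312, 304, 1029]) cube([322, 66, 26]);
translate([312, 304, 1285]) cube([322, 66, 26]);
translate([312, 304, 1541]) cube([322, 66, 26]);
translate([312, 304, 1797]) cube([322, 66, 26]);


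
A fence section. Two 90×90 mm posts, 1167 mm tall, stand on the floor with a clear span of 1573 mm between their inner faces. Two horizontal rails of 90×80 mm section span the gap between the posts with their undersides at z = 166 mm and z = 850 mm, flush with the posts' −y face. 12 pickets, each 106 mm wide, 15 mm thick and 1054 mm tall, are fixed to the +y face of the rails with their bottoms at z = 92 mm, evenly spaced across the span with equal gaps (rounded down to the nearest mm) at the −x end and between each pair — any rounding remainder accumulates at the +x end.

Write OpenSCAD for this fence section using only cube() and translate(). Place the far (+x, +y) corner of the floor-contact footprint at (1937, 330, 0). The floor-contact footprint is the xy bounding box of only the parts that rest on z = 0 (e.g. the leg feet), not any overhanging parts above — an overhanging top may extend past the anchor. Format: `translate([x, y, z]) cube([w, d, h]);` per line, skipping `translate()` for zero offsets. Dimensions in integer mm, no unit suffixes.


translate([184, 240, 0]) cube([90, 90, 1167]);
translate([1847, 240, 0]) cube([90, 90, 1167]);
translate([274, 240, 166]) cube([1573, 90, 80]);
translate([274, 240, 850]) cube([1573, 90, 80]);
translate([297, 330, 92]) cube([106, 15, 1054]);
translate([426, 330, 92]) cube([106, 15, 1054]);
translate([555, 330, 92]) cube([106, 15, 1054]);
translate([684, 330, 92]) cube([106, 15, 1054]);
translate([813, 330, 92]) cube([106, 15, 1054]);
translate([942, 330, 92]) cube([106, 15, 1054]);
translate([1071, 330, 92]) cube([106, 15, 1054]);
translate([1200, 330, 92]) cube([106, 15, 1054]);
translate([1329, 330, 92]) cube([106, 15, 1054]);
translate([1458, 330, 92]) cube([106, 15, 1054]);
translate([1587, 330, 92]) cube([106, 15, 1054]);
translate([1716, 330, 92]) cube([106, 15, 1054]);


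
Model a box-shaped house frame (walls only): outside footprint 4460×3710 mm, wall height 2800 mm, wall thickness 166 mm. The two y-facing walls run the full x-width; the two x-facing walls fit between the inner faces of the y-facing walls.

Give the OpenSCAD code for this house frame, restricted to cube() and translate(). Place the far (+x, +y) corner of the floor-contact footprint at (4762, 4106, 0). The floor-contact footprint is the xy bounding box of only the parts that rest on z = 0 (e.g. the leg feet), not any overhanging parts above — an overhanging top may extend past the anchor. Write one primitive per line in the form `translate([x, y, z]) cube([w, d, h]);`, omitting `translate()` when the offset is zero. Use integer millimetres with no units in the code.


translate([302, 396, 0]) cube([4460, 166, 2800]);
translate([302, 3940, 0]) cube([4460, 166, 2800]);
translate([302, 562, 0]) cube([166, 3378, 2800]);
translate([4596, 562, 0]) cube([166, 3378, 2800]);


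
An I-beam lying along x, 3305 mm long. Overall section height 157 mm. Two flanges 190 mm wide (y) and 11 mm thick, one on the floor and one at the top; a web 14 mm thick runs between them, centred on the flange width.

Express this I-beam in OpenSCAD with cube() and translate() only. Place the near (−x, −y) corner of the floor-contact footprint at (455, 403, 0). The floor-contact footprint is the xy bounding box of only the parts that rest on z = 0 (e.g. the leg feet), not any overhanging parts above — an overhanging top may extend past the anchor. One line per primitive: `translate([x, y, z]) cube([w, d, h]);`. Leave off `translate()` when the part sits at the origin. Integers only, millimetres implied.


translate([455, 403, 0]) cube([3305, 190, 11]);
translate([455, 491, 11]) cube([3305, 14, 135]);
translate([455, 403, 146]) cube([3305, 190, 11]);


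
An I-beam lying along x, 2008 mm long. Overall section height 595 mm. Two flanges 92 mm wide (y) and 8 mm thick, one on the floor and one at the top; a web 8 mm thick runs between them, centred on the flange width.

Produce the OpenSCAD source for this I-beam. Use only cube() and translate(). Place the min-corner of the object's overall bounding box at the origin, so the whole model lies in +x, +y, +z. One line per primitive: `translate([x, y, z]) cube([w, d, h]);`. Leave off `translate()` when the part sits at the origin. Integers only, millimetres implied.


cube([2008, 92, 8]);
translate([0, 42, 8]) cube([2008, 8, 579]);
translate([0, 0, 587]) cube([2008, 92, 8]);


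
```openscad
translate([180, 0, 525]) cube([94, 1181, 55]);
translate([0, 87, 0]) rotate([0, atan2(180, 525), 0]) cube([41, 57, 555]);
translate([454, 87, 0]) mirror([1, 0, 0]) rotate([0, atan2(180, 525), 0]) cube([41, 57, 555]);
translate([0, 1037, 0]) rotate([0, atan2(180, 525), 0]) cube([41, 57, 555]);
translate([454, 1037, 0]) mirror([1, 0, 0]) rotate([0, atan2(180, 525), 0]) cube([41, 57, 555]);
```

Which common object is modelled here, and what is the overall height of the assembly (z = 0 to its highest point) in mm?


A sawhorse. The overall height is 580 mm.

A beam across two mirrored pairs of raked legs — a sawhorse. The beam's underside is at z = 525 (matching the legs' vertical rise in atan2(180, 525)) and the beam is 55 mm tall, so its top is at 525 + 55 = 580 mm. The raked legs top out at the beam's underside, so that is the highest point.


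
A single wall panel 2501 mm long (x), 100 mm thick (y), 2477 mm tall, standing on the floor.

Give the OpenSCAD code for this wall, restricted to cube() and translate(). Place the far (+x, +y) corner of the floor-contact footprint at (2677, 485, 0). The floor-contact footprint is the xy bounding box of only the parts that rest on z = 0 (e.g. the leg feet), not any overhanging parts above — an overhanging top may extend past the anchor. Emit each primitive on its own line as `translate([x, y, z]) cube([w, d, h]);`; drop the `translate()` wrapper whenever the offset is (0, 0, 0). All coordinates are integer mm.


translate([176, 385, 0]) cube([2501, 100, 2477]);


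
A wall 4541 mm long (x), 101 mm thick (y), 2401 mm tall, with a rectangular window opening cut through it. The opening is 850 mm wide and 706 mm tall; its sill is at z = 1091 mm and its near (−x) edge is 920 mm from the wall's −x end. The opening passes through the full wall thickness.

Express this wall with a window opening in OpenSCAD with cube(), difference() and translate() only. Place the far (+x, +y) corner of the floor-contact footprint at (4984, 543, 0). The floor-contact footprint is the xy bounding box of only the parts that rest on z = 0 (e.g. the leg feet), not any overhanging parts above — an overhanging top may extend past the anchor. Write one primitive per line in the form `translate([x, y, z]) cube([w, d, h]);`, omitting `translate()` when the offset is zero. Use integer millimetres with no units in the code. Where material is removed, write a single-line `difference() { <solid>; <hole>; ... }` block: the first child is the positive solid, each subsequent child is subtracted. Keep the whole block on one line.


difference() { translate([443, 442, 0]) cube([4541, 101, 2401]); translate([1363, 442, 1091]) cube([850, 101, 706]); }
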